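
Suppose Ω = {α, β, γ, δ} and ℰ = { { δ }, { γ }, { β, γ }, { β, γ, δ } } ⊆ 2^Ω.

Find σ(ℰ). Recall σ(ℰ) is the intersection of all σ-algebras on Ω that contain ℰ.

Begin from { {}, { γ }, { δ }, { β, γ }, { β, γ, δ }, Ω } (that is, ℰ plus ∅ and Ω).
Iteration 1. New:
  { α }  = { β, γ, δ }ᶜ
  { α, δ }  = { β, γ }ᶜ
  { γ, δ }  = { γ } ∪ { δ }
  { α, β, γ }  = { δ }ᶜ
  { α, β, δ }  = { γ }ᶜ
  |family| = 11
Iteration 2 (3 new):
  { α, β }  = { γ, δ }ᶜ
  { α, γ }  = { γ } ∪ { α }
  { α, γ, δ }  = { γ, δ } ∪ { α, δ }
  |family| = 14
Iteration 3: 2 new —
  { β }  = { α, γ, δ }ᶜ
  { β, δ }  = { α, γ }ᶜ
  |family| = 16
Iteration 4: stable.

Therefore σ(ℰ) = { {}, { α }, { β }, { γ }, { δ }, { α, β }, { α, γ }, { α, δ }, { β, γ }, { β, δ }, { γ, δ }, { α, β, γ }, { α, β, δ }, { α, γ, δ }, { β, γ, δ }, Ω } (|σ(ℰ)| = 16).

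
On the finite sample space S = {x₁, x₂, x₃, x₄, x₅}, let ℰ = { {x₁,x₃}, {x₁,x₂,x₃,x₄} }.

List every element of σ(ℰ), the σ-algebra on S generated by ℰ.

σ(ℰ) (8 sets): { {}, {x₅}, {x₁,x₃}, {x₂,x₄}, {x₁,x₃,x₅}, {x₂,x₄,x₅}, {x₁,x₂,x₃,x₄}, S }

Check:
Seed the family with ℰ together with ∅ and S: { {}, {x₁,x₃}, {x₁,x₂,x₃,x₄}, S }.
Pass 1 (2 new):
  {x₅}  = S∖{x₁,x₂,x₃,x₄}
  {x₂,x₄,x₅}  = S∖{x₁,x₃}
  [6 total]
Pass 2 (1 new):
  {x₁,x₃,x₅}  = {x₁,x₃} ∪ {x₅}
  [7 total]
Pass 3 (1 new):
  {x₂,x₄}  = S∖{x₁,x₃,x₅}
  [8 total]
Pass 4: no new sets; the family is a σ-algebra.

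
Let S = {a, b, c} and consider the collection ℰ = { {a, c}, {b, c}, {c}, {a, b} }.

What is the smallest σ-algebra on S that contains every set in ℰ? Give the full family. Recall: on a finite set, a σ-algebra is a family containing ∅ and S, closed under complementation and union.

Initial family (6 sets): { {}, {c}, {a, b}, {a, c}, {b, c}, S }.
Step 1: +2 →
  {a}  = S∖{b, c}
  {b}  = S∖{a, c}
After Step 2 the family is unchanged; done.

Therefore σ(ℰ) = { {}, {a}, {b}, {c}, {a, b}, {a, c}, {b, c}, S } (|σ(ℰ)| = 8).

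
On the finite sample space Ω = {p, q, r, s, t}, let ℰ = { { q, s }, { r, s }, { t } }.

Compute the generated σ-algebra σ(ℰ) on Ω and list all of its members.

σ(ℰ) = { ∅, { p }, { q }, { r }, { s }, { t }, { p, q }, { p, r }, { p, s }, { p, t }, { q, r }, { q, s }, { q, t }, { r, s }, { r, t }, { s, t }, { p, q, r }, { p, q, s }, { p, q, t }, { p, r, s }, { p, r, t }, { p, s, t }, { q, r, s }, { q, r, t }, { q, s, t }, { r, s, t }, { p, q, r, s }, { p, q, r, t }, { p, q, s, t }, { p, r, s, t }, { q, r, s, t }, Ω }

Derivation:
Take S₀ = ℰ ∪ {∅, Ω} = { ∅, { t }, { q, s }, { r, s }, Ω }.
Step 1 (6 new):
  { p, q, t }  = Ω∖{ r, s }
  { p, r, t }  = Ω∖{ q, s }
  { q, r, s }  = { r, s } ∪ { q, s }
  { q, s, t }  = { q, s } ∪ { t }
  { r, s, t }  = { r, s } ∪ { t }
  { p, q, r, s }  = Ω∖{ t }
  (now 11)
Step 2 adds 7:
  { p, q }  = Ω∖{ r, s, t }
  { p, r }  = Ω∖{ q, s, t }
  { p, t }  = Ω∖{ q, r, s }
  { p, q, r, t }  = { p, r, t } ∪ { p, q, t }
  { p, q, s, t }  = { p, q, t } ∪ { q, s }
  { p, r, s, t }  = { r, s, t } ∪ { p, r, t }
  { q, r, s, t }  = { r, s, t } ∪ { q, r, s }
  (now 18)
Step 3: +7 →
  { p }  = Ω∖{ q, r, s, t }
  { q }  = Ω∖{ p, r, s, t }
  { r }  = Ω∖{ p, q, s, t }
  { s }  = Ω∖{ p, q, r, t }
  { p, q, r }  = { p, q } ∪ { p, r }
  { p, q, s }  = { p, q } ∪ { q, s }
  { p, r, s }  = { r, s } ∪ { p, r }
  (now 25)
Step 4 adds 6:
  { p, s }  = { s } ∪ { p }
  { q, r }  = { q } ∪ { r }
  { q, t }  = Ω∖{ p, r, s }
  { r, t }  = Ω∖{ p, q, s }
  { s, t }  = Ω∖{ p, q, r }
  { p, s, t }  = { p, t } ∪ { s }
  (now 31)
Step 5 (1 new):
  { q, r, t }  = Ω∖{ p, s }
  (now 32)
After Step 6 the family is unchanged; done.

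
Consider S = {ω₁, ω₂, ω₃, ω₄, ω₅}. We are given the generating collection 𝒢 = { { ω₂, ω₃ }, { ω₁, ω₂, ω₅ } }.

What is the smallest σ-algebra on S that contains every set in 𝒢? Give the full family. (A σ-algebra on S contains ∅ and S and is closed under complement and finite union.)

|σ(𝒢)| = 16.  σ(𝒢) = { {}, { ω₂ }, { ω₃ }, { ω₄ }, { ω₁, ω₅ }, { ω₂, ω₃ }, { ω₂, ω₄ }, { ω₃, ω₄ }, { ω₁, ω₂, ω₅ }, { ω₁, ω₃, ω₅ }, { ω₁, ω₄, ω₅ }, { ω₂, ω₃, ω₄ }, { ω₁, ω₂, ω₃, ω₅ }, { ω₁, ω₂, ω₄, ω₅ }, { ω₁, ω₃, ω₄, ω₅ }, S }

Check:
Start: 𝒢 ∪ {∅, S} = { {}, { ω₂, ω₃ }, { ω₁, ω₂, ω₅ }, S }.
Iteration 1 (3 new):
  { ω₃, ω₄ }  = ᶜ of { ω₁, ω₂, ω₅ }
  { ω₁, ω₄, ω₅ }  = ᶜ of { ω₂, ω₃ }
  { ω₁, ω₂, ω₃, ω₅ }  = { ω₂, ω₃ } ∪ { ω₁, ω₂, ω₅ }
  |family| = 7
Iteration 2 adds 4:
  { ω₄ }  = ᶜ of { ω₁, ω₂, ω₃, ω₅ }
  { ω₂, ω₃, ω₄ }  = { ω₃, ω₄ } ∪ { ω₂, ω₃ }
  { ω₁, ω₂, ω₄, ω₅ }  = { ω₁, ω₄, ω₅ } ∪ { ω₁, ω₂, ω₅ }
  { ω₁, ω₃, ω₄, ω₅ }  = { ω₁, ω₄, ω₅ } ∪ { ω₃, ω₄ }
  |family| = 11
Iteration 3 (3 new):
  { ω₂ }  = ᶜ of { ω₁, ω₃, ω₄, ω₅ }
  { ω₃ }  = ᶜ of { ω₁, ω₂, ω₄, ω₅ }
  { ω₁, ω₅ }  = ᶜ of { ω₂, ω₃, ω₄ }
  |family| = 14
Iteration 4 (2 new):
  { ω₂, ω₄ }  = { ω₄ } ∪ { ω₂ }
  { ω₁, ω₃, ω₅ }  = { ω₃ } ∪ { ω₁, ω₅ }
  |family| = 16
Iteration 5: no new sets; the family is a σ-algebra.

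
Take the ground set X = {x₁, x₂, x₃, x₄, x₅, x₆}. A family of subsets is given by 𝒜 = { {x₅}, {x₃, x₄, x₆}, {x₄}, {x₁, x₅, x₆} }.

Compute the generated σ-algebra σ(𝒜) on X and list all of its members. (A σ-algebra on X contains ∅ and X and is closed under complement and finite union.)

|σ(𝒜)| = 64.  σ(𝒜) = { ∅, {x₁}, {x₂}, {x₃}, {x₄}, {x₅}, {x₆}, {x₁, x₂}, {x₁, x₃}, {x₁, x₄}, {x₁, x₅}, {x₁, x₆}, {x₂, x₃}, {x₂, x₄}, {x₂, x₅}, {x₂, x₆}, {x₃, x₄}, {x₃, x₅}, {x₃, x₆}, {x₄, x₅}, {x₄, x₆}, {x₅, x₆}, {x₁, x₂, x₃}, {x₁, x₂, x₄}, {x₁, x₂, x₅}, {x₁, x₂, x₆}, {x₁, x₃, x₄}, {x₁, x₃, x₅}, {x₁, x₃, x₆}, {x₁, x₄, x₅}, {x₁, x₄, x₆}, {x₁, x₅, x₆}, {x₂, x₃, x₄}, {x₂, x₃, x₅}, {x₂, x₃, x₆}, {x₂, x₄, x₅}, {x₂, x₄, x₆}, {x₂, x₅, x₆}, {x₃, x₄, x₅}, {x₃, x₄, x₆}, {x₃, x₅, x₆}, {x₄, x₅, x₆}, {x₁, x₂, x₃, x₄}, {x₁, x₂, x₃, x₅}, {x₁, x₂, x₃, x₆}, {x₁, x₂, x₄, x₅}, {x₁, x₂, x₄, x₆}, {x₁, x₂, x₅, x₆}, {x₁, x₃, x₄, x₅}, {x₁, x₃, x₄, x₆}, {x₁, x₃, x₅, x₆}, {x₁, x₄, x₅, x₆}, {x₂, x₃, x₄, x₅}, {x₂, x₃, x₄, x₆}, {x₂, x₃, x₅, x₆}, {x₂, x₄, x₅, x₆}, {x₃, x₄, x₅, x₆}, {x₁, x₂, x₃, x₄, x₅}, {x₁, x₂, x₃, x₄, x₆}, {x₁, x₂, x₃, x₅, x₆}, {x₁, x₂, x₄, x₅, x₆}, {x₁, x₃, x₄, x₅, x₆}, {x₂, x₃, x₄, x₅, x₆}, X }

Derivation:
Take S₀ = 𝒜 ∪ {∅, X} = { ∅, {x₄}, {x₅}, {x₁, x₅, x₆}, {x₃, x₄, x₆}, X }.
Round 1 (8 new):
  {x₄, x₅}  = {x₄} ∪ {x₅}
  {x₁, x₂, x₅}  = {x₃, x₄, x₆}ᶜ
  {x₂, x₃, x₄}  = {x₁, x₅, x₆}ᶜ
  {x₁, x₄, x₅, x₆}  = {x₁, x₅, x₆} ∪ {x₄}
  {x₃, x₄, x₅, x₆}  = {x₃, x₄, x₆} ∪ {x₅}
  {x₁, x₂, x₃, x₄, x₆}  = {x₅}ᶜ
  {x₁, x₂, x₃, x₅, x₆}  = {x₄}ᶜ
  {x₁, x₃, x₄, x₅, x₆}  = {x₁, x₅, x₆} ∪ {x₃, x₄, x₆}
  |family| = 14
Round 2 adds 11:
  {x₂}  = {x₁, x₃, x₄, x₅, x₆}ᶜ
  {x₁, x₂}  = {x₃, x₄, x₅, x₆}ᶜ
  {x₂, x₃}  = {x₁, x₄, x₅, x₆}ᶜ
  {x₁, x₂, x₃, x₆}  = {x₄, x₅}ᶜ
  {x₁, x₂, x₄, x₅}  = {x₄, x₅} ∪ {x₁, x₂, x₅}
  {x₁, x₂, x₅, x₆}  = {x₁, x₂, x₅} ∪ {x₁, x₅, x₆}
  {x₂, x₃, x₄, x₅}  = {x₂, x₃, x₄} ∪ {x₅}
  {x₂, x₃, x₄, x₆}  = {x₂, x₃, x₄} ∪ {x₃, x₄, x₆}
  {x₁, x₂, x₃, x₄, x₅}  = {x₂, x₃, x₄} ∪ {x₁, x₂, x₅}
  {x₁, x₂, x₄, x₅, x₆}  = {x₁, x₄, x₅, x₆} ∪ {x₁, x₂, x₅}
  {x₂, x₃, x₄, x₅, x₆}  = {x₂, x₃, x₄} ∪ {x₃, x₄, x₅, x₆}
  |family| = 25
Round 3 adds 15:
  {x₁}  = {x₂, x₃, x₄, x₅, x₆}ᶜ
  {x₃}  = {x₁, x₂, x₄, x₅, x₆}ᶜ
  {x₆}  = {x₁, x₂, x₃, x₄, x₅}ᶜ
  {x₁, x₅}  = {x₂, x₃, x₄, x₆}ᶜ
  {x₁, x₆}  = {x₂, x₃, x₄, x₅}ᶜ
  {x₂, x₄}  = {x₂} ∪ {x₄}
  {x₂, x₅}  = {x₂} ∪ {x₅}
  {x₃, x₄}  = {x₁, x₂, x₅, x₆}ᶜ
  {x₃, x₆}  = {x₁, x₂, x₄, x₅}ᶜ
  {x₁, x₂, x₃}  = {x₁, x₂} ∪ {x₂, x₃}
  {x₁, x₂, x₄}  = {x₁, x₂} ∪ {x₄}
  {x₂, x₃, x₅}  = {x₅} ∪ {x₂, x₃}
  {x₂, x₄, x₅}  = {x₂} ∪ {x₄, x₅}
  {x₁, x₂, x₃, x₄}  = {x₂, x₃, x₄} ∪ {x₁, x₂}
  {x₁, x₂, x₃, x₅}  = {x₁, x₂, x₅} ∪ {x₂, x₃}
  |family| = 40
Round 4: 24 new —
  {x₁, x₃}  = {x₃} ∪ {x₁}
  {x₁, x₄}  = {x₄} ∪ {x₁}
  {x₂, x₆}  = {x₂} ∪ {x₆}
  {x₃, x₅}  = {x₃} ∪ {x₅}
  {x₄, x₆}  = {x₁, x₂, x₃, x₅}ᶜ
  {x₅, x₆}  = {x₁, x₂, x₃, x₄}ᶜ
  {x₁, x₂, x₆}  = {x₁, x₆} ∪ {x₂}
  {x₁, x₃, x₄}  = {x₃, x₄} ∪ {x₁}
  {x₁, x₃, x₅}  = {x₃} ∪ {x₁, x₅}
  {x₁, x₃, x₆}  = {x₂, x₄, x₅}ᶜ
  {x₁, x₄, x₅}  = {x₄, x₅} ∪ {x₁}
  {x₁, x₄, x₆}  = {x₂, x₃, x₅}ᶜ
  {x₂, x₃, x₆}  = {x₂} ∪ {x₃, x₆}
  {x₂, x₄, x₆}  = {x₂, x₄} ∪ {x₆}
  {x₂, x₅, x₆}  = {x₂, x₅} ∪ {x₆}
  {x₃, x₄, x₅}  = {x₃, x₄} ∪ {x₄, x₅}
  {x₃, x₅, x₆}  = {x₁, x₂, x₄}ᶜ
  {x₄, x₅, x₆}  = {x₁, x₂, x₃}ᶜ
  {x₁, x₂, x₄, x₆}  = {x₁, x₆} ∪ {x₁, x₂, x₄}
  {x₁, x₃, x₄, x₅}  = {x₃, x₄} ∪ {x₁, x₅}
  {x₁, x₃, x₄, x₆}  = {x₂, x₅}ᶜ
  {x₁, x₃, x₅, x₆}  = {x₂, x₄}ᶜ
  {x₂, x₃, x₅, x₆}  = {x₃, x₆} ∪ {x₂, x₅}
  {x₂, x₄, x₅, x₆}  = {x₂, x₄, x₅} ∪ {x₆}
  |family| = 64
Round 5: closed — nothing new.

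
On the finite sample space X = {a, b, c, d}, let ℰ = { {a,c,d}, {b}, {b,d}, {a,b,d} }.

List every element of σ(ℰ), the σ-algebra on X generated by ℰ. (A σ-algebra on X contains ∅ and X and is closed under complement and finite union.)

σ(ℰ) = { ∅, {a}, {b}, {c}, {d}, {a,b}, {a,c}, {a,d}, {b,c}, {b,d}, {c,d}, {a,b,c}, {a,b,d}, {a,c,d}, {b,c,d}, X }

Check:
Seed the family with ℰ together with ∅ and X: { ∅, {b}, {b,d}, {a,b,d}, {a,c,d}, X }.
Pass 1 (2 new):
  {c}  = X∖{a,b,d}
  {a,c}  = X∖{b,d}
  (now 8)
Pass 2: 3 new —
  {b,c}  = {c} ∪ {b}
  {a,b,c}  = {b} ∪ {a,c}
  {b,c,d}  = {c} ∪ {b,d}
  (now 11)
Pass 3: 3 new —
  {a}  = X∖{b,c,d}
  {d}  = X∖{a,b,c}
  {a,d}  = X∖{b,c}
  (now 14)
Pass 4: 2 new —
  {a,b}  = {b} ∪ {a}
  {c,d}  = {c} ∪ {d}
  (now 16)
Pass 5: no new sets; the family is a σ-algebra.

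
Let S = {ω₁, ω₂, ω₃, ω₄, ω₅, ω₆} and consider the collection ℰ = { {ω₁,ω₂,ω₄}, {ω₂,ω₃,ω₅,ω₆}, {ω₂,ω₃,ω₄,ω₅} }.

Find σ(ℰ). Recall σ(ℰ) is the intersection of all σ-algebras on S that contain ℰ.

|σ(ℰ)| = 32.  σ(ℰ) = { ∅, {ω₁}, {ω₂}, {ω₄}, {ω₆}, {ω₁,ω₂}, {ω₁,ω₄}, {ω₁,ω₆}, {ω₂,ω₄}, {ω₂,ω₆}, {ω₃,ω₅}, {ω₄,ω₆}, {ω₁,ω₂,ω₄}, {ω₁,ω₂,ω₆}, {ω₁,ω₃,ω₅}, {ω₁,ω₄,ω₆}, {ω₂,ω₃,ω₅}, {ω₂,ω₄,ω₆}, {ω₃,ω₄,ω₅}, {ω₃,ω₅,ω₆}, {ω₁,ω₂,ω₃,ω₅}, {ω₁,ω₂,ω₄,ω₆}, {ω₁,ω₃,ω₄,ω₅}, {ω₁,ω₃,ω₅,ω₆}, {ω₂,ω₃,ω₄,ω₅}, {ω₂,ω₃,ω₅,ω₆}, {ω₃,ω₄,ω₅,ω₆}, {ω₁,ω₂,ω₃,ω₄,ω₅}, {ω₁,ω₂,ω₃,ω₅,ω₆}, {ω₁,ω₃,ω₄,ω₅,ω₆}, {ω₂,ω₃,ω₄,ω₅,ω₆}, S }

Check:
Begin from { ∅, {ω₁,ω₂,ω₄}, {ω₂,ω₃,ω₄,ω₅}, {ω₂,ω₃,ω₅,ω₆}, S } (that is, ℰ plus ∅ and S).
Pass 1 adds 5:
  {ω₁,ω₄}  = complement {ω₂,ω₃,ω₅,ω₆}
  {ω₁,ω₆}  = complement {ω₂,ω₃,ω₄,ω₅}
  {ω₃,ω₅,ω₆}  = complement {ω₁,ω₂,ω₄}
  {ω₁,ω₂,ω₃,ω₄,ω₅}  = {ω₂,ω₃,ω₄,ω₅} ∪ {ω₁,ω₂,ω₄}
  {ω₂,ω₃,ω₄,ω₅,ω₆}  = {ω₂,ω₃,ω₄,ω₅} ∪ {ω₂,ω₃,ω₅,ω₆}
  |family| = 10
Pass 2 (7 new):
  {ω₁}  = complement {ω₂,ω₃,ω₄,ω₅,ω₆}
  {ω₆}  = complement {ω₁,ω₂,ω₃,ω₄,ω₅}
  {ω₁,ω₄,ω₆}  = {ω₁,ω₆} ∪ {ω₁,ω₄}
  {ω₁,ω₂,ω₄,ω₆}  = {ω₁,ω₆} ∪ {ω₁,ω₂,ω₄}
  {ω₁,ω₃,ω₅,ω₆}  = {ω₁,ω₆} ∪ {ω₃,ω₅,ω₆}
  {ω₁,ω₂,ω₃,ω₅,ω₆}  = {ω₁,ω₆} ∪ {ω₂,ω₃,ω₅,ω₆}
  {ω₁,ω₃,ω₄,ω₅,ω₆}  = {ω₁,ω₄} ∪ {ω₃,ω₅,ω₆}
  |family| = 17
Pass 3: 5 new —
  {ω₂}  = complement {ω₁,ω₃,ω₄,ω₅,ω₆}
  {ω₄}  = complement {ω₁,ω₂,ω₃,ω₅,ω₆}
  {ω₂,ω₄}  = complement {ω₁,ω₃,ω₅,ω₆}
  {ω₃,ω₅}  = complement {ω₁,ω₂,ω₄,ω₆}
  {ω₂,ω₃,ω₅}  = complement {ω₁,ω₄,ω₆}
  |family| = 22
Pass 4: +10 →
  {ω₁,ω₂}  = {ω₁} ∪ {ω₂}
  {ω₂,ω₆}  = {ω₂} ∪ {ω₆}
  {ω₄,ω₆}  = {ω₆} ∪ {ω₄}
  {ω₁,ω₂,ω₆}  = {ω₁,ω₆} ∪ {ω₂}
  {ω₁,ω₃,ω₅}  = {ω₁} ∪ {ω₃,ω₅}
  {ω₂,ω₄,ω₆}  = {ω₆} ∪ {ω₂,ω₄}
  {ω₃,ω₄,ω₅}  = {ω₄} ∪ {ω₃,ω₅}
  {ω₁,ω₂,ω₃,ω₅}  = {ω₁} ∪ {ω₂,ω₃,ω₅}
  {ω₁,ω₃,ω₄,ω₅}  = {ω₁,ω₄} ∪ {ω₃,ω₅}
  {ω₃,ω₄,ω₅,ω₆}  = {ω₃,ω₅,ω₆} ∪ {ω₄}
  |family| = 32
After Pass 5 the family is unchanged; done.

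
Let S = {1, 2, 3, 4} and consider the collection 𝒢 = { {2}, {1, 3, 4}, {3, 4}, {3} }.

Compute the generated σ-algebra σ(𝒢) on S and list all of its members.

Answer: σ(𝒢) = { {}, {1}, {2}, {3}, {4}, {1, 2}, {1, 3}, {1, 4}, {2, 3}, {2, 4}, {3, 4}, {1, 2, 3}, {1, 2, 4}, {1, 3, 4}, {2, 3, 4}, S }

Working:
Take S₀ = 𝒢 ∪ {∅, S} = { {}, {2}, {3}, {3, 4}, {1, 3, 4}, S }.
Pass 1: +4 →
  {1, 2}  = ᶜ of {3, 4}
  {2, 3}  = {3} ∪ {2}
  {1, 2, 4}  = ᶜ of {3}
  {2, 3, 4}  = {3, 4} ∪ {2}
  |family| = 10
Pass 2: +3 →
  {1}  = ᶜ of {2, 3, 4}
  {1, 4}  = ᶜ of {2, 3}
  {1, 2, 3}  = {1, 2} ∪ {3}
  |family| = 13
Pass 3: +2 →
  {4}  = ᶜ of {1, 2, 3}
  {1, 3}  = {3} ∪ {1}
  |family| = 15
Pass 4: 1 new —
  {2, 4}  = ᶜ of {1, 3}
  |family| = 16
Pass 5: stable.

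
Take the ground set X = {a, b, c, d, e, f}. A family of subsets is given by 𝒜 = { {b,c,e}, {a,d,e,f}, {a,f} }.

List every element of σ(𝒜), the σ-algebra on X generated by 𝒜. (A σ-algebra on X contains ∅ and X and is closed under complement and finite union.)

Start: 𝒜 ∪ {∅, X} = { {}, {a,f}, {b,c,e}, {a,d,e,f}, X }.
Step 1: 4 new —
  {b,c}  = complement {a,d,e,f}
  {a,d,f}  = complement {b,c,e}
  {b,c,d,e}  = complement {a,f}
  {a,b,c,e,f}  = {b,c,e} ∪ {a,f}
  — 9 sets.
Step 2: 3 new —
  {d}  = complement {a,b,c,e,f}
  {a,b,c,f}  = {a,f} ∪ {b,c}
  {a,b,c,d,f}  = {a,d,f} ∪ {b,c}
  — 12 sets.
Step 3 (3 new):
  {e}  = complement {a,b,c,d,f}
  {d,e}  = complement {a,b,c,f}
  {b,c,d}  = {b,c} ∪ {d}
  — 15 sets.
Step 4: 1 new —
  {a,e,f}  = complement {b,c,d}
  — 16 sets.
Step 5 adds nothing — fixpoint reached.

σ(𝒜) = { {}, {d}, {e}, {a,f}, {b,c}, {d,e}, {a,d,f}, {a,e,f}, {b,c,d}, {b,c,e}, {a,b,c,f}, {a,d,e,f}, {b,c,d,e}, {a,b,c,d,f}, {a,b,c,e,f}, X }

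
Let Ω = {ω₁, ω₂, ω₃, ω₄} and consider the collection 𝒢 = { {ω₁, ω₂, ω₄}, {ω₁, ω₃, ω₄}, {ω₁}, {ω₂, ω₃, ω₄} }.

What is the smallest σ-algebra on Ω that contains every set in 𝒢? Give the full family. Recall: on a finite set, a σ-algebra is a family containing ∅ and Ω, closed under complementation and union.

Start: 𝒢 ∪ {∅, Ω} = { {}, {ω₁}, {ω₁, ω₂, ω₄}, {ω₁, ω₃, ω₄}, {ω₂, ω₃, ω₄}, Ω }.
Round 1. New:
  {ω₂}  = ᶜ of {ω₁, ω₃, ω₄}
  {ω₃}  = ᶜ of {ω₁, ω₂, ω₄}
  (now 8)
Round 2: +3 →
  {ω₁, ω₂}  = {ω₂} ∪ {ω₁}
  {ω₁, ω₃}  = {ω₃} ∪ {ω₁}
  {ω₂, ω₃}  = {ω₃} ∪ {ω₂}
  (now 11)
Round 3. New:
  {ω₁, ω₄}  = ᶜ of {ω₂, ω₃}
  {ω₂, ω₄}  = ᶜ of {ω₁, ω₃}
  {ω₃, ω₄}  = ᶜ of {ω₁, ω₂}
  {ω₁, ω₂, ω₃}  = {ω₃} ∪ {ω₁, ω₂}
  (now 15)
Round 4: 1 new —
  {ω₄}  = ᶜ of {ω₁, ω₂, ω₃}
  (now 16)
Round 5: stable.

|σ(𝒢)| = 16.  σ(𝒢) = { {}, {ω₁}, {ω₂}, {ω₃}, {ω₄}, {ω₁, ω₂}, {ω₁, ω₃}, {ω₁, ω₄}, {ω₂, ω₃}, {ω₂, ω₄}, {ω₃, ω₄}, {ω₁, ω₂, ω₃}, {ω₁, ω₂, ω₄}, {ω₁, ω₃, ω₄}, {ω₂, ω₃, ω₄}, Ω }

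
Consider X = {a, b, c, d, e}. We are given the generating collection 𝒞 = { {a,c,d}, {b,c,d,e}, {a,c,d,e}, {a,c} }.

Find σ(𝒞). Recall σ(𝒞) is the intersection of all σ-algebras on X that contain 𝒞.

|σ(𝒞)| = 32.  σ(𝒞) = { {}, {a}, {b}, {c}, {d}, {e}, {a,b}, {a,c}, {a,d}, {a,e}, {b,c}, {b,d}, {b,e}, {c,d}, {c,e}, {d,e}, {a,b,c}, {a,b,d}, {a,b,e}, {a,c,d}, {a,c,e}, {a,d,e}, {b,c,d}, {b,c,e}, {b,d,e}, {c,d,e}, {a,b,c,d}, {a,b,c,e}, {a,b,d,e}, {a,c,d,e}, {b,c,d,e}, X }

Trace:
Initial family (6 sets): { {}, {a,c}, {a,c,d}, {a,c,d,e}, {b,c,d,e}, X }.
Iteration 1 adds 4:
  {a}  = {b,c,d,e}ᶜ
  {b}  = {a,c,d,e}ᶜ
  {b,e}  = {a,c,d}ᶜ
  {b,d,e}  = {a,c}ᶜ
  (now 10)
Iteration 2: +6 →
  {a,b}  = {b} ∪ {a}
  {a,b,c}  = {b} ∪ {a,c}
  {a,b,e}  = {b,e} ∪ {a}
  {a,b,c,d}  = {b} ∪ {a,c,d}
  {a,b,c,e}  = {b,e} ∪ {a,c}
  {a,b,d,e}  = {b,d,e} ∪ {a}
  (now 16)
Iteration 3. New:
  {c}  = {a,b,d,e}ᶜ
  {d}  = {a,b,c,e}ᶜ
  {e}  = {a,b,c,d}ᶜ
  {c,d}  = {a,b,e}ᶜ
  {d,e}  = {a,b,c}ᶜ
  {c,d,e}  = {a,b}ᶜ
  (now 22)
Iteration 4: 10 new —
  {a,d}  = {d} ∪ {a}
  {a,e}  = {e} ∪ {a}
  {b,c}  = {b} ∪ {c}
  {b,d}  = {b} ∪ {d}
  {c,e}  = {e} ∪ {c}
  {a,b,d}  = {a,b} ∪ {d}
  {a,c,e}  = {e} ∪ {a,c}
  {a,d,e}  = {d,e} ∪ {a}
  {b,c,d}  = {c,d} ∪ {b}
  {b,c,e}  = {b,e} ∪ {c}
  (now 32)
Iteration 5: no new sets; the family is a σ-algebra.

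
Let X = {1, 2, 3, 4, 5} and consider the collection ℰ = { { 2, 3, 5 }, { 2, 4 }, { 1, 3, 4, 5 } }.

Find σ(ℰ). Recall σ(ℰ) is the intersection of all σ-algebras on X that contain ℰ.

Answer: σ(ℰ) = { {}, { 1 }, { 2 }, { 4 }, { 1, 2 }, { 1, 4 }, { 2, 4 }, { 3, 5 }, { 1, 2, 4 }, { 1, 3, 5 }, { 2, 3, 5 }, { 3, 4, 5 }, { 1, 2, 3, 5 }, { 1, 3, 4, 5 }, { 2, 3, 4, 5 }, X }

Working:
Seed the family with ℰ together with ∅ and X: { {}, { 2, 4 }, { 2, 3, 5 }, { 1, 3, 4, 5 }, X }.
Round 1 adds 4:
  { 2 }  = ᶜ of { 1, 3, 4, 5 }
  { 1, 4 }  = ᶜ of { 2, 3, 5 }
  { 1, 3, 5 }  = ᶜ of { 2, 4 }
  { 2, 3, 4, 5 }  = { 2, 3, 5 } ∪ { 2, 4 }
  — 9 sets.
Round 2. New:
  { 1 }  = ᶜ of { 2, 3, 4, 5 }
  { 1, 2, 4 }  = { 2 } ∪ { 1, 4 }
  { 1, 2, 3, 5 }  = { 1, 3, 5 } ∪ { 2 }
  — 12 sets.
Round 3 (3 new):
  { 4 }  = ᶜ of { 1, 2, 3, 5 }
  { 1, 2 }  = { 2 } ∪ { 1 }
  { 3, 5 }  = ᶜ of { 1, 2, 4 }
  — 15 sets.
Round 4 (1 new):
  { 3, 4, 5 }  = ᶜ of { 1, 2 }
  — 16 sets.
Round 5: no new sets; the family is a σ-algebra.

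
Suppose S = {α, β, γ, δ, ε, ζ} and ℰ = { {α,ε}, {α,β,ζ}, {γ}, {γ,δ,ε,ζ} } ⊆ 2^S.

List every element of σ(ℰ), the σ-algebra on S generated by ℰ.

|σ(ℰ)| = 64.  σ(ℰ) = { {}, {α}, {β}, {γ}, {δ}, {ε}, {ζ}, {α,β}, {α,γ}, {α,δ}, {α,ε}, {α,ζ}, {β,γ}, {β,δ}, {β,ε}, {β,ζ}, {γ,δ}, {γ,ε}, {γ,ζ}, {δ,ε}, {δ,ζ}, {ε,ζ}, {α,β,γ}, {α,β,δ}, {α,β,ε}, {α,β,ζ}, {α,γ,δ}, {α,γ,ε}, {α,γ,ζ}, {α,δ,ε}, {α,δ,ζ}, {α,ε,ζ}, {β,γ,δ}, {β,γ,ε}, {β,γ,ζ}, {β,δ,ε}, {β,δ,ζ}, {β,ε,ζ}, {γ,δ,ε}, {γ,δ,ζ}, {γ,ε,ζ}, {δ,ε,ζ}, {α,β,γ,δ}, {α,β,γ,ε}, {α,β,γ,ζ}, {α,β,δ,ε}, {α,β,δ,ζ}, {α,β,ε,ζ}, {α,γ,δ,ε}, {α,γ,δ,ζ}, {α,γ,ε,ζ}, {α,δ,ε,ζ}, {β,γ,δ,ε}, {β,γ,δ,ζ}, {β,γ,ε,ζ}, {β,δ,ε,ζ}, {γ,δ,ε,ζ}, {α,β,γ,δ,ε}, {α,β,γ,δ,ζ}, {α,β,γ,ε,ζ}, {α,β,δ,ε,ζ}, {α,γ,δ,ε,ζ}, {β,γ,δ,ε,ζ}, S }

Check:
Start: ℰ ∪ {∅, S} = { {}, {γ}, {α,ε}, {α,β,ζ}, {γ,δ,ε,ζ}, S }.
Iteration 1: 8 new —
  {α,β}  = S∖{γ,δ,ε,ζ}
  {α,γ,ε}  = {γ} ∪ {α,ε}
  {γ,δ,ε}  = S∖{α,β,ζ}
  {α,β,γ,ζ}  = {γ} ∪ {α,β,ζ}
  {α,β,ε,ζ}  = {α,ε} ∪ {α,β,ζ}
  {β,γ,δ,ζ}  = S∖{α,ε}
  {α,β,δ,ε,ζ}  = S∖{γ}
  {α,γ,δ,ε,ζ}  = {α,ε} ∪ {γ,δ,ε,ζ}
  (now 14)
Iteration 2 (12 new):
  {β}  = S∖{α,γ,δ,ε,ζ}
  {γ,δ}  = S∖{α,β,ε,ζ}
  {δ,ε}  = S∖{α,β,γ,ζ}
  {α,β,γ}  = {α,β} ∪ {γ}
  {α,β,ε}  = {α,β} ∪ {α,ε}
  {β,δ,ζ}  = S∖{α,γ,ε}
  {α,β,γ,ε}  = {α,β} ∪ {α,γ,ε}
  {α,γ,δ,ε}  = {γ,δ,ε} ∪ {α,γ,ε}
  {α,β,γ,δ,ε}  = {γ,δ,ε} ∪ {α,β}
  {α,β,γ,δ,ζ}  = {α,β} ∪ {β,γ,δ,ζ}
  {α,β,γ,ε,ζ}  = {α,γ,ε} ∪ {α,β,γ,ζ}
  {β,γ,δ,ε,ζ}  = {γ,δ,ε} ∪ {β,γ,δ,ζ}
  (now 26)
Iteration 3: +17 →
  {α}  = S∖{β,γ,δ,ε,ζ}
  {δ}  = S∖{α,β,γ,ε,ζ}
  {ε}  = S∖{α,β,γ,δ,ζ}
  {ζ}  = S∖{α,β,γ,δ,ε}
  {β,γ}  = {β} ∪ {γ}
  {β,ζ}  = S∖{α,γ,δ,ε}
  {δ,ζ}  = S∖{α,β,γ,ε}
  {α,δ,ε}  = {δ,ε} ∪ {α,ε}
  {β,γ,δ}  = {γ,δ} ∪ {β}
  {β,δ,ε}  = {β} ∪ {δ,ε}
  {γ,δ,ζ}  = S∖{α,β,ε}
  {δ,ε,ζ}  = S∖{α,β,γ}
  {α,β,γ,δ}  = {γ,δ} ∪ {α,β,γ}
  {α,β,δ,ε}  = {δ,ε} ∪ {α,β}
  {α,β,δ,ζ}  = {β,δ,ζ} ∪ {α,β}
  {β,γ,δ,ε}  = {γ,δ,ε} ∪ {β}
  {β,δ,ε,ζ}  = {β,δ,ζ} ∪ {δ,ε}
  (now 43)
Iteration 4 adds 19:
  {α,γ}  = S∖{β,δ,ε,ζ}
  {α,δ}  = {δ} ∪ {α}
  {α,ζ}  = S∖{β,γ,δ,ε}
  {β,δ}  = {β} ∪ {δ}
  {β,ε}  = {β} ∪ {ε}
  {γ,ε}  = S∖{α,β,δ,ζ}
  {γ,ζ}  = S∖{α,β,δ,ε}
  {ε,ζ}  = S∖{α,β,γ,δ}
  {α,β,δ}  = {α,β} ∪ {δ}
  {α,γ,δ}  = {γ,δ} ∪ {α}
  {α,γ,ζ}  = S∖{β,δ,ε}
  {α,δ,ζ}  = {α} ∪ {δ,ζ}
  {α,ε,ζ}  = S∖{β,γ,δ}
  {β,γ,ε}  = {β,γ} ∪ {ε}
  {β,γ,ζ}  = S∖{α,δ,ε}
  {β,ε,ζ}  = {β,ζ} ∪ {ε}
  {α,γ,δ,ζ}  = {α} ∪ {γ,δ,ζ}
  {α,γ,ε,ζ}  = {α,γ,ε} ∪ {ζ}
  {α,δ,ε,ζ}  = S∖{β,γ}
  (now 62)
Iteration 5: 2 new —
  {γ,ε,ζ}  = S∖{α,β,δ}
  {β,γ,ε,ζ}  = S∖{α,δ}
  (now 64)
Iteration 6: closed — nothing new.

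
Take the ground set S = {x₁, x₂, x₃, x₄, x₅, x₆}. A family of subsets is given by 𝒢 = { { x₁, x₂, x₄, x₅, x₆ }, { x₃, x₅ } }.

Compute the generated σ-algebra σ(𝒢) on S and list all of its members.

|σ(𝒢)| = 8.  σ(𝒢) = { ∅, { x₃ }, { x₅ }, { x₃, x₅ }, { x₁, x₂, x₄, x₆ }, { x₁, x₂, x₃, x₄, x₆ }, { x₁, x₂, x₄, x₅, x₆ }, S }

Check:
Start: 𝒢 ∪ {∅, S} = { ∅, { x₃, x₅ }, { x₁, x₂, x₄, x₅, x₆ }, S }.
Pass 1: +2 →
  { x₃ }  = ᶜ of { x₁, x₂, x₄, x₅, x₆ }
  { x₁, x₂, x₄, x₆ }  = ᶜ of { x₃, x₅ }
  (now 6)
Pass 2. New:
  { x₁, x₂, x₃, x₄, x₆ }  = { x₃ } ∪ { x₁, x₂, x₄, x₆ }
  (now 7)
Pass 3: +1 →
  { x₅ }  = ᶜ of { x₁, x₂, x₃, x₄, x₆ }
  (now 8)
After Pass 4 the family is unchanged; done.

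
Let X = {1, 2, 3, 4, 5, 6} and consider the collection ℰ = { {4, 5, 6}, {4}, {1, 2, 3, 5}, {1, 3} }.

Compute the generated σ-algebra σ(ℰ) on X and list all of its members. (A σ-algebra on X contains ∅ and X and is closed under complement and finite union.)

σ(ℰ) (32 sets): { ∅, {2}, {4}, {5}, {6}, {1, 3}, {2, 4}, {2, 5}, {2, 6}, {4, 5}, {4, 6}, {5, 6}, {1, 2, 3}, {1, 3, 4}, {1, 3, 5}, {1, 3, 6}, {2, 4, 5}, {2, 4, 6}, {2, 5, 6}, {4, 5, 6}, {1, 2, 3, 4}, {1, 2, 3, 5}, {1, 2, 3, 6}, {1, 3, 4, 5}, {1, 3, 4, 6}, {1, 3, 5, 6}, {2, 4, 5, 6}, {1, 2, 3, 4, 5}, {1, 2, 3, 4, 6}, {1, 2, 3, 5, 6}, {1, 3, 4, 5, 6}, X }

Trace:
Take S₀ = ℰ ∪ {∅, X} = { ∅, {4}, {1, 3}, {4, 5, 6}, {1, 2, 3, 5}, X }.
Round 1. New:
  {4, 6}  = X∖{1, 2, 3, 5}
  {1, 2, 3}  = X∖{4, 5, 6}
  {1, 3, 4}  = {1, 3} ∪ {4}
  {2, 4, 5, 6}  = X∖{1, 3}
  {1, 2, 3, 4, 5}  = {4} ∪ {1, 2, 3, 5}
  {1, 2, 3, 5, 6}  = X∖{4}
  {1, 3, 4, 5, 6}  = {1, 3} ∪ {4, 5, 6}
Round 2. New:
  {2}  = X∖{1, 3, 4, 5, 6}
  {6}  = X∖{1, 2, 3, 4, 5}
  {2, 5, 6}  = X∖{1, 3, 4}
  {1, 2, 3, 4}  = {1, 2, 3} ∪ {1, 3, 4}
  {1, 3, 4, 6}  = {1, 3, 4} ∪ {4, 6}
  {1, 2, 3, 4, 6}  = {1, 2, 3} ∪ {4, 6}
Round 3. New:
  {5}  = X∖{1, 2, 3, 4, 6}
  {2, 4}  = {2} ∪ {4}
  {2, 5}  = X∖{1, 3, 4, 6}
  {2, 6}  = {2} ∪ {6}
  {5, 6}  = X∖{1, 2, 3, 4}
  {1, 3, 6}  = {1, 3} ∪ {6}
  {2, 4, 6}  = {2} ∪ {4, 6}
  {1, 2, 3, 6}  = {1, 2, 3} ∪ {6}
Round 4 (5 new):
  {4, 5}  = X∖{1, 2, 3, 6}
  {1, 3, 5}  = X∖{2, 4, 6}
  {2, 4, 5}  = X∖{1, 3, 6}
  {1, 3, 4, 5}  = X∖{2, 6}
  {1, 3, 5, 6}  = X∖{2, 4}
Round 5: no new sets; the family is a σ-algebra.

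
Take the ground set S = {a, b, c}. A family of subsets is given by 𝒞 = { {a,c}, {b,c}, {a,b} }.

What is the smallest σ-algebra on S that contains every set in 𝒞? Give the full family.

σ(𝒞) = { {}, {a}, {b}, {c}, {a,b}, {a,c}, {b,c}, S }

Derivation:
Take S₀ = 𝒞 ∪ {∅, S} = { {}, {a,b}, {a,c}, {b,c}, S }.
Round 1: +3 →
  {a}  = complement {b,c}
  {b}  = complement {a,c}
  {c}  = complement {a,b}
  — 8 sets.
Round 2: already closed under ᶜ and ∪.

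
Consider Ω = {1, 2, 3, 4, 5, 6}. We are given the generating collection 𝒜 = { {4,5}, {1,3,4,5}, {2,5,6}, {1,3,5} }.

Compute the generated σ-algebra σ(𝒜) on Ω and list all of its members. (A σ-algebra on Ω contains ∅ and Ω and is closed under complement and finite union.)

Answer: σ(𝒜) = { {}, {4}, {5}, {1,3}, {2,6}, {4,5}, {1,3,4}, {1,3,5}, {2,4,6}, {2,5,6}, {1,2,3,6}, {1,3,4,5}, {2,4,5,6}, {1,2,3,4,6}, {1,2,3,5,6}, Ω }

Derivation:
Take S₀ = 𝒜 ∪ {∅, Ω} = { {}, {4,5}, {1,3,5}, {2,5,6}, {1,3,4,5}, Ω }.
Step 1 adds 6:
  {2,6}  = {1,3,4,5}ᶜ
  {1,3,4}  = {2,5,6}ᶜ
  {2,4,6}  = {1,3,5}ᶜ
  {1,2,3,6}  = {4,5}ᶜ
  {2,4,5,6}  = {4,5} ∪ {2,5,6}
  {1,2,3,5,6}  = {1,3,5} ∪ {2,5,6}
Step 2: 3 new —
  {4}  = {1,2,3,5,6}ᶜ
  {1,3}  = {2,4,5,6}ᶜ
  {1,2,3,4,6}  = {2,4,6} ∪ {1,2,3,6}
Step 3 adds 1:
  {5}  = {1,2,3,4,6}ᶜ
Step 4: already closed under ᶜ and ∪.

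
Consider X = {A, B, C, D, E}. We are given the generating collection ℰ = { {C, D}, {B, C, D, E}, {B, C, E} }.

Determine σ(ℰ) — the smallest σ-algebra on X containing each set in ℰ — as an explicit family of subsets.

σ(ℰ) = { {}, {A}, {C}, {D}, {A, C}, {A, D}, {B, E}, {C, D}, {A, B, E}, {A, C, D}, {B, C, E}, {B, D, E}, {A, B, C, E}, {A, B, D, E}, {B, C, D, E}, X }

Check:
Seed the family with ℰ together with ∅ and X: { {}, {C, D}, {B, C, E}, {B, C, D, E}, X }.
Pass 1. New:
  {A}  = {B, C, D, E}ᶜ
  {A, D}  = {B, C, E}ᶜ
  {A, B, E}  = {C, D}ᶜ
  |family| = 8
Pass 2 adds 3:
  {A, C, D}  = {C, D} ∪ {A, D}
  {A, B, C, E}  = {A, B, E} ∪ {B, C, E}
  {A, B, D, E}  = {A, B, E} ∪ {A, D}
  |family| = 11
Pass 3: +3 →
  {C}  = {A, B, D, E}ᶜ
  {D}  = {A, B, C, E}ᶜ
  {B, E}  = {A, C, D}ᶜ
  |family| = 14
Pass 4: +2 →
  {A, C}  = {C} ∪ {A}
  {B, D, E}  = {B, E} ∪ {D}
  |family| = 16
Pass 5: closed — nothing new.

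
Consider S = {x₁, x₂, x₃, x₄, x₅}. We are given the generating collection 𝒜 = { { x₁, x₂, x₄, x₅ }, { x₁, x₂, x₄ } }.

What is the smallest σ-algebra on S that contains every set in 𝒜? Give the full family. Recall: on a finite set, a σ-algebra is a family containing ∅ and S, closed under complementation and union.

Begin from { ∅, { x₁, x₂, x₄ }, { x₁, x₂, x₄, x₅ }, S } (that is, 𝒜 plus ∅ and S).
Pass 1 adds 2:
  { x₃ }  = complement { x₁, x₂, x₄, x₅ }
  { x₃, x₅ }  = complement { x₁, x₂, x₄ }
  — 6 sets.
Pass 2 (1 new):
  { x₁, x₂, x₃, x₄ }  = { x₃ } ∪ { x₁, x₂, x₄ }
  — 7 sets.
Pass 3: 1 new —
  { x₅ }  = complement { x₁, x₂, x₃, x₄ }
  — 8 sets.
Pass 4: closed — nothing new.

|σ(𝒜)| = 8.  σ(𝒜) = { ∅, { x₃ }, { x₅ }, { x₃, x₅ }, { x₁, x₂, x₄ }, { x₁, x₂, x₃, x₄ }, { x₁, x₂, x₄, x₅ }, S }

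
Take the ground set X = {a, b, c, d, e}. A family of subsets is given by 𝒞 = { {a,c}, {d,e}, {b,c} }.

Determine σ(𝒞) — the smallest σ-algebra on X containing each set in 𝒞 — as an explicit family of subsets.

σ(𝒞) (16 sets): { ∅, {a}, {b}, {c}, {a,b}, {a,c}, {b,c}, {d,e}, {a,b,c}, {a,d,e}, {b,d,e}, {c,d,e}, {a,b,d,e}, {a,c,d,e}, {b,c,d,e}, X }

Check:
Start: 𝒞 ∪ {∅, X} = { ∅, {a,c}, {b,c}, {d,e}, X }.
Iteration 1 adds 5:
  {a,b,c}  = ᶜ of {d,e}
  {a,d,e}  = ᶜ of {b,c}
  {b,d,e}  = ᶜ of {a,c}
  {a,c,d,e}  = {d,e} ∪ {a,c}
  {b,c,d,e}  = {d,e} ∪ {b,c}
  [10 total]
Iteration 2. New:
  {a}  = ᶜ of {b,c,d,e}
  {b}  = ᶜ of {a,c,d,e}
  {a,b,d,e}  = {a,d,e} ∪ {b,d,e}
  [13 total]
Iteration 3. New:
  {c}  = ᶜ of {a,b,d,e}
  {a,b}  = {b} ∪ {a}
  [15 total]
Iteration 4: +1 →
  {c,d,e}  = ᶜ of {a,b}
  [16 total]
Iteration 5: no new sets; the family is a σ-algebra.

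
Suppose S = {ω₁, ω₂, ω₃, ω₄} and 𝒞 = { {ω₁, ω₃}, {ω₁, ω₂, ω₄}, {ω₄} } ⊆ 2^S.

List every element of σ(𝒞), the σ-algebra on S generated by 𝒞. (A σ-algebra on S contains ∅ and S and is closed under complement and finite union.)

Answer: σ(𝒞) = { ∅, {ω₁}, {ω₂}, {ω₃}, {ω₄}, {ω₁, ω₂}, {ω₁, ω₃}, {ω₁, ω₄}, {ω₂, ω₃}, {ω₂, ω₄}, {ω₃, ω₄}, {ω₁, ω₂, ω₃}, {ω₁, ω₂, ω₄}, {ω₁, ω₃, ω₄}, {ω₂, ω₃, ω₄}, S }

Check:
Initial family (5 sets): { ∅, {ω₄}, {ω₁, ω₃}, {ω₁, ω₂, ω₄}, S }.
Iteration 1 adds 4:
  {ω₃}  = complement {ω₁, ω₂, ω₄}
  {ω₂, ω₄}  = complement {ω₁, ω₃}
  {ω₁, ω₂, ω₃}  = complement {ω₄}
  {ω₁, ω₃, ω₄}  = {ω₁, ω₃} ∪ {ω₄}
  — 9 sets.
Iteration 2: 3 new —
  {ω₂}  = complement {ω₁, ω₃, ω₄}
  {ω₃, ω₄}  = {ω₃} ∪ {ω₄}
  {ω₂, ω₃, ω₄}  = {ω₃} ∪ {ω₂, ω₄}
  — 12 sets.
Iteration 3: 3 new —
  {ω₁}  = complement {ω₂, ω₃, ω₄}
  {ω₁, ω₂}  = complement {ω₃, ω₄}
  {ω₂, ω₃}  = {ω₃} ∪ {ω₂}
  — 15 sets.
Iteration 4. New:
  {ω₁, ω₄}  = complement {ω₂, ω₃}
  — 16 sets.
Iteration 5: already closed under ᶜ and ∪.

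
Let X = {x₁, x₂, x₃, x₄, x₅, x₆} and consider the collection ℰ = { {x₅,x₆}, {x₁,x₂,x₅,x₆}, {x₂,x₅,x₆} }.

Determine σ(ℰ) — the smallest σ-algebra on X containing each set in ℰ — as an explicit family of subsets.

σ(ℰ) (16 sets): { {}, {x₁}, {x₂}, {x₁,x₂}, {x₃,x₄}, {x₅,x₆}, {x₁,x₃,x₄}, {x₁,x₅,x₆}, {x₂,x₃,x₄}, {x₂,x₅,x₆}, {x₁,x₂,x₃,x₄}, {x₁,x₂,x₅,x₆}, {x₃,x₄,x₅,x₆}, {x₁,x₃,x₄,x₅,x₆}, {x₂,x₃,x₄,x₅,x₆}, X }

Trace:
Begin from { {}, {x₅,x₆}, {x₂,x₅,x₆}, {x₁,x₂,x₅,x₆}, X } (that is, ℰ plus ∅ and X).
Step 1: 3 new —
  {x₃,x₄}  = complement {x₁,x₂,x₅,x₆}
  {x₁,x₃,x₄}  = complement {x₂,x₅,x₆}
  {x₁,x₂,x₃,x₄}  = complement {x₅,x₆}
Step 2 (3 new):
  {x₃,x₄,x₅,x₆}  = {x₃,x₄} ∪ {x₅,x₆}
  {x₁,x₃,x₄,x₅,x₆}  = {x₁,x₃,x₄} ∪ {x₅,x₆}
  {x₂,x₃,x₄,x₅,x₆}  = {x₂,x₅,x₆} ∪ {x₃,x₄}
Step 3: +3 →
  {x₁}  = complement {x₂,x₃,x₄,x₅,x₆}
  {x₂}  = complement {x₁,x₃,x₄,x₅,x₆}
  {x₁,x₂}  = complement {x₃,x₄,x₅,x₆}
Step 4: 2 new —
  {x₁,x₅,x₆}  = {x₅,x₆} ∪ {x₁}
  {x₂,x₃,x₄}  = {x₃,x₄} ∪ {x₂}
Step 5 adds nothing — fixpoint reached.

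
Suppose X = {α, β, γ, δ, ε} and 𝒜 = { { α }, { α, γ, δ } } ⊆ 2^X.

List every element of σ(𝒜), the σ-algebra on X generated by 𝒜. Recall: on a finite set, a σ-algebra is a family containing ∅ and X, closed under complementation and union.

Answer: σ(𝒜) = { {}, { α }, { β, ε }, { γ, δ }, { α, β, ε }, { α, γ, δ }, { β, γ, δ, ε }, X }

Derivation:
Begin from { {}, { α }, { α, γ, δ }, X } (that is, 𝒜 plus ∅ and X).
Step 1 (2 new):
  { β, ε }  = X∖{ α, γ, δ }
  { β, γ, δ, ε }  = X∖{ α }
  — 6 sets.
Step 2. New:
  { α, β, ε }  = { β, ε } ∪ { α }
  — 7 sets.
Step 3 adds 1:
  { γ, δ }  = X∖{ α, β, ε }
  — 8 sets.
Step 4: stable.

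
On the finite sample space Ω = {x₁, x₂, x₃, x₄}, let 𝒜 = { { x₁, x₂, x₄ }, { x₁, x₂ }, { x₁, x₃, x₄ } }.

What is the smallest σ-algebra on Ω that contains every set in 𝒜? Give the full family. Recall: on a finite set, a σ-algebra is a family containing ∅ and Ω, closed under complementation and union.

Start: 𝒜 ∪ {∅, Ω} = { {  }, { x₁, x₂ }, { x₁, x₂, x₄ }, { x₁, x₃, x₄ }, Ω }.
Pass 1 (3 new):
  { x₂ }  = { x₁, x₃, x₄ }ᶜ
  { x₃ }  = { x₁, x₂, x₄ }ᶜ
  { x₃, x₄ }  = { x₁, x₂ }ᶜ
  (now 8)
Pass 2: +3 →
  { x₂, x₃ }  = { x₃ } ∪ { x₂ }
  { x₁, x₂, x₃ }  = { x₃ } ∪ { x₁, x₂ }
  { x₂, x₃, x₄ }  = { x₂ } ∪ { x₃, x₄ }
  (now 11)
Pass 3 adds 3:
  { x₁ }  = { x₂, x₃, x₄ }ᶜ
  { x₄ }  = { x₁, x₂, x₃ }ᶜ
  { x₁, x₄ }  = { x₂, x₃ }ᶜ
  (now 14)
Pass 4 adds 2:
  { x₁, x₃ }  = { x₃ } ∪ { x₁ }
  { x₂, x₄ }  = { x₄ } ∪ { x₂ }
  (now 16)
Pass 5: no new sets; the family is a σ-algebra.

Hence σ(𝒜) has 16 members: { {  }, { x₁ }, { x₂ }, { x₃ }, { x₄ }, { x₁, x₂ }, { x₁, x₃ }, { x₁, x₄ }, { x₂, x₃ }, { x₂, x₄ }, { x₃, x₄ }, { x₁, x₂, x₃ }, { x₁, x₂, x₄ }, { x₁, x₃, x₄ }, { x₂, x₃, x₄ }, Ω }.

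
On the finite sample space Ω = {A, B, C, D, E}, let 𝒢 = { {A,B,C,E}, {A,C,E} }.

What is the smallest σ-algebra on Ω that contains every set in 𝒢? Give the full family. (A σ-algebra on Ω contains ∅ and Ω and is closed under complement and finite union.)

σ(𝒢) (8 sets): { ∅, {B}, {D}, {B,D}, {A,C,E}, {A,B,C,E}, {A,C,D,E}, Ω }

Check:
Take S₀ = 𝒢 ∪ {∅, Ω} = { ∅, {A,C,E}, {A,B,C,E}, Ω }.
Pass 1: +2 →
  {D}  = Ω∖{A,B,C,E}
  {B,D}  = Ω∖{A,C,E}
Pass 2 (1 new):
  {A,C,D,E}  = {D} ∪ {A,C,E}
Pass 3: +1 →
  {B}  = Ω∖{A,C,D,E}
Pass 4: no new sets; the family is a σ-algebra.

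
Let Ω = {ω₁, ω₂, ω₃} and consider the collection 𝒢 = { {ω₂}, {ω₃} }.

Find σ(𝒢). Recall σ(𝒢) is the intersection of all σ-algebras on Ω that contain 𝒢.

|σ(𝒢)| = 8.  σ(𝒢) = { ∅, {ω₁}, {ω₂}, {ω₃}, {ω₁, ω₂}, {ω₁, ω₃}, {ω₂, ω₃}, Ω }

Trace:
Begin from { ∅, {ω₂}, {ω₃}, Ω } (that is, 𝒢 plus ∅ and Ω).
Step 1: +3 →
  {ω₁, ω₂}  = Ω∖{ω₃}
  {ω₁, ω₃}  = Ω∖{ω₂}
  {ω₂, ω₃}  = {ω₃} ∪ {ω₂}
  |family| = 7
Step 2 (1 new):
  {ω₁}  = Ω∖{ω₂, ω₃}
  |family| = 8
Step 3: already closed under ᶜ and ∪.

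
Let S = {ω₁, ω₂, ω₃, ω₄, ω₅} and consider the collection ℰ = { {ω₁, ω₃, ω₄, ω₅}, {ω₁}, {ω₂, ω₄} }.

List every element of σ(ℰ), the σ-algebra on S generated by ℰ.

Answer: σ(ℰ) = { ∅, {ω₁}, {ω₂}, {ω₄}, {ω₁, ω₂}, {ω₁, ω₄}, {ω₂, ω₄}, {ω₃, ω₅}, {ω₁, ω₂, ω₄}, {ω₁, ω₃, ω₅}, {ω₂, ω₃, ω₅}, {ω₃, ω₄, ω₅}, {ω₁, ω₂, ω₃, ω₅}, {ω₁, ω₃, ω₄, ω₅}, {ω₂, ω₃, ω₄, ω₅}, S }

Check:
Initial family (5 sets): { ∅, {ω₁}, {ω₂, ω₄}, {ω₁, ω₃, ω₄, ω₅}, S }.
Iteration 1 (4 new):
  {ω₂}  = complement {ω₁, ω₃, ω₄, ω₅}
  {ω₁, ω₂, ω₄}  = {ω₂, ω₄} ∪ {ω₁}
  {ω₁, ω₃, ω₅}  = complement {ω₂, ω₄}
  {ω₂, ω₃, ω₄, ω₅}  = complement {ω₁}
  — 9 sets.
Iteration 2 adds 3:
  {ω₁, ω₂}  = {ω₂} ∪ {ω₁}
  {ω₃, ω₅}  = complement {ω₁, ω₂, ω₄}
  {ω₁, ω₂, ω₃, ω₅}  = {ω₁, ω₃, ω₅} ∪ {ω₂}
  — 12 sets.
Iteration 3: 3 new —
  {ω₄}  = complement {ω₁, ω₂, ω₃, ω₅}
  {ω₂, ω₃, ω₅}  = {ω₂} ∪ {ω₃, ω₅}
  {ω₃, ω₄, ω₅}  = complement {ω₁, ω₂}
  — 15 sets.
Iteration 4. New:
  {ω₁, ω₄}  = complement {ω₂, ω₃, ω₅}
  — 16 sets.
Iteration 5: already closed under ᶜ and ∪.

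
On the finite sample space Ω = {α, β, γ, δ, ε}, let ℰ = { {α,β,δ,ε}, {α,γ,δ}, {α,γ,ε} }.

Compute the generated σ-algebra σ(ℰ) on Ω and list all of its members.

Take S₀ = ℰ ∪ {∅, Ω} = { ∅, {α,γ,δ}, {α,γ,ε}, {α,β,δ,ε}, Ω }.
Round 1 adds 4:
  {γ}  = ᶜ of {α,β,δ,ε}
  {β,δ}  = ᶜ of {α,γ,ε}
  {β,ε}  = ᶜ of {α,γ,δ}
  {α,γ,δ,ε}  = {α,γ,δ} ∪ {α,γ,ε}
  |family| = 9
Round 2: 6 new —
  {β}  = ᶜ of {α,γ,δ,ε}
  {β,γ,δ}  = {γ} ∪ {β,δ}
  {β,γ,ε}  = {β,ε} ∪ {γ}
  {β,δ,ε}  = {β,ε} ∪ {β,δ}
  {α,β,γ,δ}  = {α,γ,δ} ∪ {β,δ}
  {α,β,γ,ε}  = {β,ε} ∪ {α,γ,ε}
  |family| = 15
Round 3 (7 new):
  {δ}  = ᶜ of {α,β,γ,ε}
  {ε}  = ᶜ of {α,β,γ,δ}
  {α,γ}  = ᶜ of {β,δ,ε}
  {α,δ}  = ᶜ of {β,γ,ε}
  {α,ε}  = ᶜ of {β,γ,δ}
  {β,γ}  = {γ} ∪ {β}
  {β,γ,δ,ε}  = {γ} ∪ {β,δ,ε}
  |family| = 22
Round 4 (8 new):
  {α}  = ᶜ of {β,γ,δ,ε}
  {γ,δ}  = {γ} ∪ {δ}
  {γ,ε}  = {ε} ∪ {γ}
  {δ,ε}  = {ε} ∪ {δ}
  {α,β,γ}  = {β} ∪ {α,γ}
  {α,β,δ}  = {β} ∪ {α,δ}
  {α,β,ε}  = {β,ε} ∪ {α,ε}
  {α,δ,ε}  = ᶜ of {β,γ}
  |family| = 30
Round 5: +2 →
  {α,β}  = {β} ∪ {α}
  {γ,δ,ε}  = {γ,δ} ∪ {ε}
  |family| = 32
Round 6: stable.

Hence σ(ℰ) has 32 members: { ∅, {α}, {β}, {γ}, {δ}, {ε}, {α,β}, {α,γ}, {α,δ}, {α,ε}, {β,γ}, {β,δ}, {β,ε}, {γ,δ}, {γ,ε}, {δ,ε}, {α,β,γ}, {α,β,δ}, {α,β,ε}, {α,γ,δ}, {α,γ,ε}, {α,δ,ε}, {β,γ,δ}, {β,γ,ε}, {β,δ,ε}, {γ,δ,ε}, {α,β,γ,δ}, {α,β,γ,ε}, {α,β,δ,ε}, {α,γ,δ,ε}, {β,γ,δ,ε}, Ω }.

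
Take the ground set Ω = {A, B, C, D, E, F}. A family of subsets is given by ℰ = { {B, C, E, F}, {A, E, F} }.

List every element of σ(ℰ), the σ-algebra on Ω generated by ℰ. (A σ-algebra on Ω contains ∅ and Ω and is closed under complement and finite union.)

Answer: σ(ℰ) = { {}, {A}, {D}, {A, D}, {B, C}, {E, F}, {A, B, C}, {A, E, F}, {B, C, D}, {D, E, F}, {A, B, C, D}, {A, D, E, F}, {B, C, E, F}, {A, B, C, E, F}, {B, C, D, E, F}, Ω }

Trace:
Take S₀ = ℰ ∪ {∅, Ω} = { {}, {A, E, F}, {B, C, E, F}, Ω }.
Round 1. New:
  {A, D}  = ᶜ of {B, C, E, F}
  {B, C, D}  = ᶜ of {A, E, F}
  {A, B, C, E, F}  = {A, E, F} ∪ {B, C, E, F}
  (now 7)
Round 2: +4 →
  {D}  = ᶜ of {A, B, C, E, F}
  {A, B, C, D}  = {B, C, D} ∪ {A, D}
  {A, D, E, F}  = {A, D} ∪ {A, E, F}
  {B, C, D, E, F}  = {B, C, D} ∪ {B, C, E, F}
  (now 11)
Round 3: 3 new —
  {A}  = ᶜ of {B, C, D, E, F}
  {B, C}  = ᶜ of {A, D, E, F}
  {E, F}  = ᶜ of {A, B, C, D}
  (now 14)
Round 4: 2 new —
  {A, B, C}  = {B, C} ∪ {A}
  {D, E, F}  = {E, F} ∪ {D}
  (now 16)
After Round 5 the family is unchanged; done.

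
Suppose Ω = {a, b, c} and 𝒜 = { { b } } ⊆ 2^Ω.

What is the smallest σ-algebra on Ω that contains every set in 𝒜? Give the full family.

Take S₀ = 𝒜 ∪ {∅, Ω} = { {  }, { b }, Ω }.
Round 1 (1 new):
  { a, c }  = { b }ᶜ
  |family| = 4
Round 2: already closed under ᶜ and ∪.

Hence σ(𝒜) has 4 members: { {  }, { b }, { a, c }, Ω }.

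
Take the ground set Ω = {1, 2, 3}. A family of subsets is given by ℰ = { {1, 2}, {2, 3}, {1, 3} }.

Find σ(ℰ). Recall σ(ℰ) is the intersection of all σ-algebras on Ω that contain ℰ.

σ(ℰ) = { ∅, {1}, {2}, {3}, {1, 2}, {1, 3}, {2, 3}, Ω }

Working:
Start: ℰ ∪ {∅, Ω} = { ∅, {1, 2}, {1, 3}, {2, 3}, Ω }.
Round 1: +3 →
  {1}  = ᶜ of {2, 3}
  {2}  = ᶜ of {1, 3}
  {3}  = ᶜ of {1, 2}
  |family| = 8
Round 2 adds nothing — fixpoint reached.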